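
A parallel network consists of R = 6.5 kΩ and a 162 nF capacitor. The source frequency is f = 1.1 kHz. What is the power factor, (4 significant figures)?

ω = 2πf = 6912 rad/s
X_C = 1/(ωC) = 893.1 Ω
Parallel: admittances add. Y = 1/R + jωC
Y = (0.0001538 + j0.001120) S
|Y| = 0.001130 S → |Z| = 1/|Y| = 884.8 Ω, ∠Z = −∠Y = -82.18°
cos φ = cos(-82.18°) = 0.1361

0.1361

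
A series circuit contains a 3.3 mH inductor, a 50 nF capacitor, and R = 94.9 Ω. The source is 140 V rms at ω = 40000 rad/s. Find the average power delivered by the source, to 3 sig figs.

X_L = ωL = 132 Ω
X_C = 1/(ωC) = 500 Ω
Net reactance X = X_L − X_C = -368 Ω
Z = 94.9 − j368 Ω
|Z| = √(94.9² + 368²) = 380 Ω
∠Z = arctan(-368/94.9) = -75.5°
I = V/|Z| = 368 mA
P = VI cos φ = 140 × 0.368 × cos(-75.5°) = 12.9 W

12.9 W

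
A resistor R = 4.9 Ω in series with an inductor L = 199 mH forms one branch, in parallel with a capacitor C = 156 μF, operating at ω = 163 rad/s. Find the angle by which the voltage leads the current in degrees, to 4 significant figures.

X_L = ωL = 32.44 Ω
X_C = 1/(ωC) = 39.33 Ω
Branch 1 (R+jX_L): Z₁ = 4.900 + j32.44 Ω, |Z₁| = 32.81 Ω
Branch 2 (−jX_C): Z₂ = −j39.33 Ω
Parallel: Z = Z₁Z₂/(Z₁+Z₂), |Z| = 152.6 Ω, ∠Z = 45.99°

45.99°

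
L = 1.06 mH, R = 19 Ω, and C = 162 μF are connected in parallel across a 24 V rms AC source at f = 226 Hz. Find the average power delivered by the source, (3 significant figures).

ω = 2πf = 1420 rad/s
X_L = ωL = 1.51 Ω
X_C = 1/(ωC) = 4.35 Ω
Parallel: admittances add. Y = 1/R + 1/(jωL) + jωC
Y = (0.0526 − j0.434) S
|Y| = 0.438 S → |Z| = 1/|Y| = 2.29 Ω, ∠Z = −∠Y = 83.1°
I = V/|Z| = 10.5 A
P = VI cos φ = 24 × 10.5 × cos(83.1°) = 30.3 W

30.3 W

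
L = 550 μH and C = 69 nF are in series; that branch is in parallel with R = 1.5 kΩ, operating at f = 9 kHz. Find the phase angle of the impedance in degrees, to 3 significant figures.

ω = 2πf = 56550 rad/s
X_L = ωL = 31.1 Ω
X_C = 1/(ωC) = 256 Ω
Branch 1: Z₁ = R = 1500 Ω
Branch 2 (series LC): Z₂ = j(X_L − X_C) = −j225 Ω
Parallel: Z = Z₁Z₂/(Z₁+Z₂), |Z| = 223 Ω, ∠Z = -81.5°

-81.5°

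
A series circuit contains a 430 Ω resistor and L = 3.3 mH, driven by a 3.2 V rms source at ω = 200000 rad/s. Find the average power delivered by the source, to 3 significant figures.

X_L = ωL = 660 Ω
Z = 430 + j660 Ω
|Z| = √(430² + 660²) = 788 Ω
∠Z = arctan(660/430) = 56.9°
I = V/|Z| = 4.06 mA
P = VI cos φ = 3.2 × 0.00406 × cos(56.9°) = 7.10 mW

7.10 mW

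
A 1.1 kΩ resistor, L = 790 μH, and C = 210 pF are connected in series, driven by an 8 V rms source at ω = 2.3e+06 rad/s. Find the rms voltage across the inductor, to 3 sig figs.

X_L = ωL = 1820 Ω
X_C = 1/(ωC) = 2070 Ω
Net reactance X = X_L − X_C = -253 Ω
Z = 1100 − j253 Ω
|Z| = √(1100² + 253²) = 1130 Ω
I = V/|Z| = 7.09 mA
V_L = I·|Z_L| = 0.00709 × 1820 = 12.9 V

12.9 V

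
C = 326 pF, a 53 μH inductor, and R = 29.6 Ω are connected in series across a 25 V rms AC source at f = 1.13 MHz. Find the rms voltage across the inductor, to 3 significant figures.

ω = 2πf = 7.1e+06 rad/s
X_L = ωL = 376 Ω
X_C = 1/(ωC) = 432 Ω
Net reactance X = X_L − X_C = -55.7 Ω
Z = 29.6 − j55.7 Ω
|Z| = √(29.6² + 55.7²) = 63.1 Ω
I = V/|Z| = 396 mA
V_L = I·|Z_L| = 0.396 × 376 = 149 V

149 V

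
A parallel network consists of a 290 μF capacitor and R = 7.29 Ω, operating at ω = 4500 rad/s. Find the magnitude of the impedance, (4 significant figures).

0.7621 Ω

X_C = 1/(ωC) = 0.7663 Ω
Parallel: admittances add. Y = 1/R + jωC
Y = (0.1372 + j1.305) S
|Y| = 1.312 S → |Z| = 1/|Y| = 0.7621 Ω, ∠Z = −∠Y = -84.00°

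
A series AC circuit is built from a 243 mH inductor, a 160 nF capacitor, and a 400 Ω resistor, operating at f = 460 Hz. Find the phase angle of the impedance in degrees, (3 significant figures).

ω = 2πf = 2890 rad/s
X_L = ωL = 702 Ω
X_C = 1/(ωC) = 2160 Ω
Net reactance X = X_L − X_C = -1460 Ω
Z = 400 − j1460 Ω
|Z| = √(400² + 1460²) = 1510 Ω
∠Z = arctan(-1460/400) = -74.7°

-74.7°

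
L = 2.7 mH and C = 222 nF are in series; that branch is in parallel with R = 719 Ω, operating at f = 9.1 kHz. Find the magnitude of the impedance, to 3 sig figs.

75.2 Ω

ω = 2πf = 57180 rad/s
X_L = ωL = 154 Ω
X_C = 1/(ωC) = 78.8 Ω
Branch 1: Z₁ = R = 719 Ω
Branch 2 (series LC): Z₂ = j(X_L − X_C) = j75.6 Ω
Parallel: Z = Z₁Z₂/(Z₁+Z₂), |Z| = 75.2 Ω, ∠Z = 84.0°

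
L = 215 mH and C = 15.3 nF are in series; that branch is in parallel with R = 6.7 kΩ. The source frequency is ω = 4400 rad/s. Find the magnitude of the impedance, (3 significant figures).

6040 Ω

X_L = ωL = 946 Ω
X_C = 1/(ωC) = 14900 Ω
Branch 1: Z₁ = R = 6700 Ω
Branch 2 (series LC): Z₂ = j(X_L − X_C) = −j13900 Ω
Parallel: Z = Z₁Z₂/(Z₁+Z₂), |Z| = 6040 Ω, ∠Z = -25.7°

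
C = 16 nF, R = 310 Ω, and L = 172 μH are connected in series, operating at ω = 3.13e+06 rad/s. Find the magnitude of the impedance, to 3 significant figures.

X_L = ωL = 538 Ω
X_C = 1/(ωC) = 20.0 Ω
Net reactance X = X_L − X_C = 518 Ω
Z = 310 + j518 Ω
|Z| = √(310² + 518²) = 604 Ω

604 Ω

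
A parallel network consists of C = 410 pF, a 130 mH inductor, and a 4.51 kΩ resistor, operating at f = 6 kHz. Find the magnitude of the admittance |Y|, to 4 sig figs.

291.1 μS

ω = 2πf = 37700 rad/s
X_L = ωL = 4901 Ω
X_C = 1/(ωC) = 64700 Ω
Parallel: admittances add. Y = 1/R + 1/(jωL) + jωC
Y = (0.0002217 − j0.0001886) S
|Y| = 0.0002911 S → |Z| = 1/|Y| = 3435 Ω, ∠Z = −∠Y = 40.38°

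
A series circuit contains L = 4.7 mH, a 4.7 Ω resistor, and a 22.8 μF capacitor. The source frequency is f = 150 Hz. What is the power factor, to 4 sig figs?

0.1109

ω = 2πf = 942.5 rad/s
X_L = ωL = 4.430 Ω
X_C = 1/(ωC) = 46.54 Ω
Net reactance X = X_L − X_C = -42.11 Ω
Z = 4.700 − j42.11 Ω
|Z| = √(4.700² + 42.11²) = 42.37 Ω
∠Z = arctan(-42.11/4.700) = -83.63°
cos φ = cos(-83.63°) = 0.1109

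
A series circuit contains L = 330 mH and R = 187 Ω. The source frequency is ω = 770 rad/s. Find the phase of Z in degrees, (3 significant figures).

X_L = ωL = 254 Ω
Z = 187 + j254 Ω
|Z| = √(187² + 254²) = 315 Ω
∠Z = arctan(254/187) = 53.6°

53.6°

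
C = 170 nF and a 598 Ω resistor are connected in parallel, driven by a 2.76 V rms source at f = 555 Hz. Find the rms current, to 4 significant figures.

ω = 2πf = 3487 rad/s
X_C = 1/(ωC) = 1687 Ω
Parallel: admittances add. Y = 1/R + jωC
Y = (0.001672 + j0.0005928) S
|Y| = 0.001774 S → |Z| = 1/|Y| = 563.6 Ω, ∠Z = −∠Y = -19.52°
I = V/|Z| = 2.76/563.6 = 4.897 mA

4.897 mA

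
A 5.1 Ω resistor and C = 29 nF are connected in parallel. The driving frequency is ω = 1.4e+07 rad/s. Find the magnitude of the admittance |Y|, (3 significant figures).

451 mS

X_C = 1/(ωC) = 2.46 Ω
Parallel: admittances add. Y = 1/R + jωC
Y = (0.196 + j0.406) S
|Y| = 0.451 S → |Z| = 1/|Y| = 2.22 Ω, ∠Z = −∠Y = -64.2°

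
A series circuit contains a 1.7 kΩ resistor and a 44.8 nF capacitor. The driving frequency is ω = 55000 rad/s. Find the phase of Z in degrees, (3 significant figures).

-13.4°

X_C = 1/(ωC) = 406 Ω
Z = 1700 − j406 Ω
|Z| = √(1700² + 406²) = 1750 Ω
∠Z = arctan(-406/1700) = -13.4°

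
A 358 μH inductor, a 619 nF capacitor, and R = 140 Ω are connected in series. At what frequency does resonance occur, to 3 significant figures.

10.7 kHz

ω₀ = 1/√(LC) = 1/√(0.000358 × 6.19e-07) = 67180 rad/s
f₀ = ω₀/(2π) = 10.7 kHz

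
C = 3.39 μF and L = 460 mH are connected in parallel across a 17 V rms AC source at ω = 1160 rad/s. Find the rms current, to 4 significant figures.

X_L = ωL = 533.6 Ω
X_C = 1/(ωC) = 254.3 Ω
Parallel: admittances add. Y = 1/(jωL) + jωC
Y = (0 + j0.002058) S
|Y| = 0.002058 S → |Z| = 1/|Y| = 485.8 Ω, ∠Z = −∠Y = -90.00°
I = V/|Z| = 17/485.8 = 34.99 mA

34.99 mA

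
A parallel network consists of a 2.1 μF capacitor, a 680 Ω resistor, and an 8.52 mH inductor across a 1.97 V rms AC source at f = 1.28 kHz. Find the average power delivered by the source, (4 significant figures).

5.707 mW

ω = 2πf = 8042 rad/s
X_L = ωL = 68.52 Ω
X_C = 1/(ωC) = 59.21 Ω
Parallel: admittances add. Y = 1/R + 1/(jωL) + jωC
Y = (0.001471 + j0.002295) S
|Y| = 0.002726 S → |Z| = 1/|Y| = 366.8 Ω, ∠Z = −∠Y = -57.35°
I = V/|Z| = 5.370 mA
P = VI cos φ = 1.97 × 0.005370 × cos(-57.35°) = 5.707 mW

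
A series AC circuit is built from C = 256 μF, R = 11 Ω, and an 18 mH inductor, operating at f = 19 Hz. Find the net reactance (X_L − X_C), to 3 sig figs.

-30.6 Ω

ω = 2πf = 119.4 rad/s
X_L = ωL = 2.15 Ω
X_C = 1/(ωC) = 32.7 Ω
X = 2.15 − 32.7 = -30.6 Ω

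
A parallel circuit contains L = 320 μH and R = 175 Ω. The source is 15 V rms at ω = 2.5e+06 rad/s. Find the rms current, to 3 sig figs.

X_L = ωL = 800 Ω
Parallel: admittances add. Y = 1/R + 1/(jωL)
Y = (0.00571 − j0.00125) S
|Y| = 0.00585 S → |Z| = 1/|Y| = 171 Ω, ∠Z = −∠Y = 12.3°
I = V/|Z| = 15/171 = 87.7 mA

87.7 mA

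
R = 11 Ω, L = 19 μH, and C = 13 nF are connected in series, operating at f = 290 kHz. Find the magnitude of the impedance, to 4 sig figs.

ω = 2πf = 1.822e+06 rad/s
X_L = ωL = 34.62 Ω
X_C = 1/(ωC) = 42.22 Ω
Net reactance X = X_L − X_C = -7.596 Ω
Z = 11.00 − j7.596 Ω
|Z| = √(11.00² + 7.596²) = 13.37 Ω

13.37 Ω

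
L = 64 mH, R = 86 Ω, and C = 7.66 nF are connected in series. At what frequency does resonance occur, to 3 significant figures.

ω₀ = 1/√(LC) = 1/√(0.064 × 7.66e-09) = 45160 rad/s
f₀ = ω₀/(2π) = 7.19 kHz

7.19 kHz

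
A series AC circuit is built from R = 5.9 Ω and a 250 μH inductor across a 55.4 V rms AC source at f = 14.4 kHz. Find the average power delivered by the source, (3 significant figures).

ω = 2πf = 90480 rad/s
X_L = ωL = 22.6 Ω
Z = 5.90 + j22.6 Ω
|Z| = √(5.90² + 22.6²) = 23.4 Ω
∠Z = arctan(22.6/5.90) = 75.4°
I = V/|Z| = 2.37 A
P = VI cos φ = 55.4 × 2.37 × cos(75.4°) = 33.1 W

33.1 W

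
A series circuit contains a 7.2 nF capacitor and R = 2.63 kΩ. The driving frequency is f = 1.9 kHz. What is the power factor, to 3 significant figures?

0.220

ω = 2πf = 11940 rad/s
X_C = 1/(ωC) = 11600 Ω
Z = 2630 − j11600 Ω
|Z| = √(2630² + 11600²) = 11900 Ω
∠Z = arctan(-11600/2630) = -77.3°
cos φ = cos(-77.3°) = 0.220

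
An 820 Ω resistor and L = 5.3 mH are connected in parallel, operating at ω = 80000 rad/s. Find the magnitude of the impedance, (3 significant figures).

377 Ω

X_L = ωL = 424 Ω
Parallel: admittances add. Y = 1/R + 1/(jωL)
Y = (0.00122 − j0.00236) S
|Y| = 0.00266 S → |Z| = 1/|Y| = 377 Ω, ∠Z = −∠Y = 62.7°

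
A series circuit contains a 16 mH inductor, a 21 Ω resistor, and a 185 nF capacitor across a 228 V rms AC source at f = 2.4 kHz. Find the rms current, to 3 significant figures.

1.92 A

ω = 2πf = 15080 rad/s
X_L = ωL = 241 Ω
X_C = 1/(ωC) = 358 Ω
Net reactance X = X_L − X_C = -117 Ω
Z = 21.0 − j117 Ω
|Z| = √(21.0² + 117²) = 119 Ω
I = V/|Z| = 228/119 = 1.92 A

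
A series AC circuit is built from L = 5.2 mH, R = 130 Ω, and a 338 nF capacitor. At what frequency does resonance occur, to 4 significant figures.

ω₀ = 1/√(LC) = 1/√(0.0052 × 3.38e-07) = 23850 rad/s
f₀ = ω₀/(2π) = 3.796 kHz

3.796 kHz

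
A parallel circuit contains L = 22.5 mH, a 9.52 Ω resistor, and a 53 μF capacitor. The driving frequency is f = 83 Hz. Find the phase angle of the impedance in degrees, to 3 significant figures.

ω = 2πf = 521.5 rad/s
X_L = ωL = 11.7 Ω
X_C = 1/(ωC) = 36.2 Ω
Parallel: admittances add. Y = 1/R + 1/(jωL) + jωC
Y = (0.105 − j0.0576) S
|Y| = 0.120 S → |Z| = 1/|Y| = 8.35 Ω, ∠Z = −∠Y = 28.7°

28.7°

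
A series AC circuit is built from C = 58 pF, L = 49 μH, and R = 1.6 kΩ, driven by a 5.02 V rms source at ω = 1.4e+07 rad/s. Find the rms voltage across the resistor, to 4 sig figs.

X_L = ωL = 686.0 Ω
X_C = 1/(ωC) = 1232 Ω
Net reactance X = X_L − X_C = -545.5 Ω
Z = 1600 − j545.5 Ω
|Z| = √(1600² + 545.5²) = 1690 Ω
I = V/|Z| = 2.970 mA
V_R = I·|Z_R| = 0.002970 × 1600 = 4.751 V

4.751 V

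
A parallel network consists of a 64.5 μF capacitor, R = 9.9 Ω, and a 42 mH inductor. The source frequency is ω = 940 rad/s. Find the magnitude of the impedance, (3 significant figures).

X_L = ωL = 39.5 Ω
X_C = 1/(ωC) = 16.5 Ω
Parallel: admittances add. Y = 1/R + 1/(jωL) + jωC
Y = (0.101 + j0.0353) S
|Y| = 0.107 S → |Z| = 1/|Y| = 9.35 Ω, ∠Z = −∠Y = -19.3°

9.35 Ω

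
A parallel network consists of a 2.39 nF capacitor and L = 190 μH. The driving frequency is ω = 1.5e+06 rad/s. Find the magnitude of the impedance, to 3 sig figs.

13100 Ω

X_L = ωL = 285 Ω
X_C = 1/(ωC) = 279 Ω
Parallel: admittances add. Y = 1/(jωL) + jωC
Y = (0 + j7.62e-05) S
|Y| = 7.62e-05 S → |Z| = 1/|Y| = 13100 Ω, ∠Z = −∠Y = -90.0°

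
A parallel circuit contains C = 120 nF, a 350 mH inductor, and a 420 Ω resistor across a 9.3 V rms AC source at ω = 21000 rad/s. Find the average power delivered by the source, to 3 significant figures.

X_L = ωL = 7350 Ω
X_C = 1/(ωC) = 397 Ω
Parallel: admittances add. Y = 1/R + 1/(jωL) + jωC
Y = (0.00238 + j0.00238) S
|Y| = 0.00337 S → |Z| = 1/|Y| = 297 Ω, ∠Z = −∠Y = -45.0°
I = V/|Z| = 31.3 mA
P = VI cos φ = 9.3 × 0.0313 × cos(-45.0°) = 206 mW

206 mW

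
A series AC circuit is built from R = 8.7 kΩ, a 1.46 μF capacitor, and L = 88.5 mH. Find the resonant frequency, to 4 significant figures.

ω₀ = 1/√(LC) = 1/√(0.0885 × 1.46e-06) = 2782 rad/s
f₀ = ω₀/(2π) = 442.8 Hz

442.8 Hz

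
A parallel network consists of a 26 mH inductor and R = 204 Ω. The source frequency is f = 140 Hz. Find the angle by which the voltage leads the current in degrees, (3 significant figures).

83.6°

ω = 2πf = 879.6 rad/s
X_L = ωL = 22.9 Ω
Parallel: admittances add. Y = 1/R + 1/(jωL)
Y = (0.00490 − j0.0437) S
|Y| = 0.0440 S → |Z| = 1/|Y| = 22.7 Ω, ∠Z = −∠Y = 83.6°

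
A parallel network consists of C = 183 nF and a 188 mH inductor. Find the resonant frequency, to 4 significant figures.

ω₀ = 1/√(LC) = 1/√(0.188 × 1.83e-07) = 5391 rad/s
f₀ = ω₀/(2π) = 858.1 Hz

858.1 Hz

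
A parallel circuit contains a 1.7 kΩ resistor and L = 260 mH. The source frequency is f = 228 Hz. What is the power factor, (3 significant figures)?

0.214

ω = 2πf = 1433 rad/s
X_L = ωL = 372 Ω
Parallel: admittances add. Y = 1/R + 1/(jωL)
Y = (0.000588 − j0.00268) S
|Y| = 0.00275 S → |Z| = 1/|Y| = 364 Ω, ∠Z = −∠Y = 77.6°
cos φ = cos(77.6°) = 0.214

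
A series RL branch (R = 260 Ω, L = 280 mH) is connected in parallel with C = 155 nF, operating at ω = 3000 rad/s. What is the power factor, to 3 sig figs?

0.476

X_L = ωL = 840 Ω
X_C = 1/(ωC) = 2150 Ω
Branch 1 (R+jX_L): Z₁ = 260 + j840 Ω, |Z₁| = 879 Ω
Branch 2 (−jX_C): Z₂ = −j2150 Ω
Parallel: Z = Z₁Z₂/(Z₁+Z₂), |Z| = 1420 Ω, ∠Z = 61.6°
cos φ = cos(61.6°) = 0.476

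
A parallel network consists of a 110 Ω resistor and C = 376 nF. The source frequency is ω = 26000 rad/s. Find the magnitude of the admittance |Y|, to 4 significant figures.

13.35 mS

X_C = 1/(ωC) = 102.3 Ω
Parallel: admittances add. Y = 1/R + jωC
Y = (0.009091 + j0.009776) S
|Y| = 0.01335 S → |Z| = 1/|Y| = 74.91 Ω, ∠Z = −∠Y = -47.08°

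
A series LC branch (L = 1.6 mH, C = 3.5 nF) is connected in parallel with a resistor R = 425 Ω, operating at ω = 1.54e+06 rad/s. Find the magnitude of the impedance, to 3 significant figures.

X_L = ωL = 2460 Ω
X_C = 1/(ωC) = 186 Ω
Branch 1: Z₁ = R = 425 Ω
Branch 2 (series LC): Z₂ = j(X_L − X_C) = j2280 Ω
Parallel: Z = Z₁Z₂/(Z₁+Z₂), |Z| = 418 Ω, ∠Z = 10.6°

418 Ω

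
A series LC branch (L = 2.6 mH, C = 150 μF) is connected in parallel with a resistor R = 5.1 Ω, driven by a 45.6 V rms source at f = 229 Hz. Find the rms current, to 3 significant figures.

51.9 A

ω = 2πf = 1439 rad/s
X_L = ωL = 3.74 Ω
X_C = 1/(ωC) = 4.63 Ω
Branch 1: Z₁ = R = 5.10 Ω
Branch 2 (series LC): Z₂ = j(X_L − X_C) = −j0.892 Ω
Parallel: Z = Z₁Z₂/(Z₁+Z₂), |Z| = 0.879 Ω, ∠Z = -80.1°
I = V/|Z| = 45.6/0.879 = 51.9 A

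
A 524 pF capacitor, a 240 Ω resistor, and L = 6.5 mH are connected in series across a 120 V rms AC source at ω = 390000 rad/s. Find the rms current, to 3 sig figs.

X_L = ωL = 2540 Ω
X_C = 1/(ωC) = 4890 Ω
Net reactance X = X_L − X_C = -2360 Ω
Z = 240 − j2360 Ω
|Z| = √(240² + 2360²) = 2370 Ω
I = V/|Z| = 120/2370 = 50.6 mA

50.6 mA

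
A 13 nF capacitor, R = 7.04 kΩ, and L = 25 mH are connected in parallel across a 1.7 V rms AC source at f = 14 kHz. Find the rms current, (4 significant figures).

ω = 2πf = 87960 rad/s
X_L = ωL = 2199 Ω
X_C = 1/(ωC) = 874.5 Ω
Parallel: admittances add. Y = 1/R + 1/(jωL) + jωC
Y = (0.0001420 + j0.0006888) S
|Y| = 0.0007033 S → |Z| = 1/|Y| = 1422 Ω, ∠Z = −∠Y = -78.35°
I = V/|Z| = 1.7/1422 = 1.196 mA

1.196 mA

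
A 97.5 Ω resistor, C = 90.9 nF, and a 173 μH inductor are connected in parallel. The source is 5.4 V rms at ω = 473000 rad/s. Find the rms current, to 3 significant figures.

X_L = ωL = 81.8 Ω
X_C = 1/(ωC) = 23.3 Ω
Parallel: admittances add. Y = 1/R + 1/(jωL) + jωC
Y = (0.0103 + j0.0308) S
|Y| = 0.0324 S → |Z| = 1/|Y| = 30.8 Ω, ∠Z = −∠Y = -71.6°
I = V/|Z| = 5.4/30.8 = 175 mA

175 mA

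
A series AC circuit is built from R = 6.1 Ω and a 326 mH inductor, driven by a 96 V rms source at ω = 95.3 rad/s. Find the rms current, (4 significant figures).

3.032 A

X_L = ωL = 31.07 Ω
Z = 6.100 + j31.07 Ω
|Z| = √(6.100² + 31.07²) = 31.66 Ω
I = V/|Z| = 96/31.66 = 3.032 A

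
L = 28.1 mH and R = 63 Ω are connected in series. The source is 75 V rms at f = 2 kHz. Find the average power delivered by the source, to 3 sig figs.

2.75 W

ω = 2πf = 12570 rad/s
X_L = ωL = 353 Ω
Z = 63.0 + j353 Ω
|Z| = √(63.0² + 353²) = 359 Ω
∠Z = arctan(353/63.0) = 79.9°
I = V/|Z| = 209 mA
P = VI cos φ = 75 × 0.209 × cos(79.9°) = 2.75 W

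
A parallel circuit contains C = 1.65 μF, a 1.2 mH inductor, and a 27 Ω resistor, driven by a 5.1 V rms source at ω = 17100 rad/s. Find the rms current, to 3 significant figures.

X_L = ωL = 20.5 Ω
X_C = 1/(ωC) = 35.4 Ω
Parallel: admittances add. Y = 1/R + 1/(jωL) + jωC
Y = (0.0370 − j0.0205) S
|Y| = 0.0423 S → |Z| = 1/|Y| = 23.6 Ω, ∠Z = −∠Y = 29.0°
I = V/|Z| = 5.1/23.6 = 216 mA

216 mA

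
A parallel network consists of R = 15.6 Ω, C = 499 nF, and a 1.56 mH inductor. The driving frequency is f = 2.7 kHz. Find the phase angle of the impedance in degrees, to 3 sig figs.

ω = 2πf = 16960 rad/s
X_L = ωL = 26.5 Ω
X_C = 1/(ωC) = 118 Ω
Parallel: admittances add. Y = 1/R + 1/(jωL) + jωC
Y = (0.0641 − j0.0293) S
|Y| = 0.0705 S → |Z| = 1/|Y| = 14.2 Ω, ∠Z = −∠Y = 24.6°

24.6°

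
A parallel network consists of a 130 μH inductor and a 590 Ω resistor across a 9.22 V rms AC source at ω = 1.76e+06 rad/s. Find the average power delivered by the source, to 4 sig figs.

X_L = ωL = 228.8 Ω
Parallel: admittances add. Y = 1/R + 1/(jωL)
Y = (0.001695 − j0.004371) S
|Y| = 0.004688 S → |Z| = 1/|Y| = 213.3 Ω, ∠Z = −∠Y = 68.80°
I = V/|Z| = 43.22 mA
P = VI cos φ = 9.22 × 0.04322 × cos(68.80°) = 144.1 mW

144.1 mW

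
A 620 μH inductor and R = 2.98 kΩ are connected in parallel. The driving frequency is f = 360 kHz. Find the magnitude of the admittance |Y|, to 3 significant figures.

ω = 2πf = 2.262e+06 rad/s
X_L = ωL = 1400 Ω
Parallel: admittances add. Y = 1/R + 1/(jωL)
Y = (0.000336 − j0.000713) S
|Y| = 0.000788 S → |Z| = 1/|Y| = 1270 Ω, ∠Z = −∠Y = 64.8°

788 μS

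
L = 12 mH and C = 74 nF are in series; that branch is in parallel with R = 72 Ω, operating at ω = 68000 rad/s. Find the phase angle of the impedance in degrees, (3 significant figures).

X_L = ωL = 816 Ω
X_C = 1/(ωC) = 199 Ω
Branch 1: Z₁ = R = 72.0 Ω
Branch 2 (series LC): Z₂ = j(X_L − X_C) = j617 Ω
Parallel: Z = Z₁Z₂/(Z₁+Z₂), |Z| = 71.5 Ω, ∠Z = 6.65°

6.65°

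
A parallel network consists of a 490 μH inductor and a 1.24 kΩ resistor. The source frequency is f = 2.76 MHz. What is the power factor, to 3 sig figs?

0.990

ω = 2πf = 1.734e+07 rad/s
X_L = ωL = 8500 Ω
Parallel: admittances add. Y = 1/R + 1/(jωL)
Y = (0.000806 − j0.000118) S
|Y| = 0.000815 S → |Z| = 1/|Y| = 1230 Ω, ∠Z = −∠Y = 8.30°
cos φ = cos(8.30°) = 0.990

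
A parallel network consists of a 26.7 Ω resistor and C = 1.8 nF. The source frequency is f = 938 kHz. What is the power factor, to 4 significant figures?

0.9621

ω = 2πf = 5.894e+06 rad/s
X_C = 1/(ωC) = 94.26 Ω
Parallel: admittances add. Y = 1/R + jωC
Y = (0.03745 + j0.01061) S
|Y| = 0.03893 S → |Z| = 1/|Y| = 25.69 Ω, ∠Z = −∠Y = -15.81°
cos φ = cos(-15.81°) = 0.9621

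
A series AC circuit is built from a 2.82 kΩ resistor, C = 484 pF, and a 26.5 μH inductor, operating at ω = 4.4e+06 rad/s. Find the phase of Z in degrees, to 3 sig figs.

X_L = ωL = 117 Ω
X_C = 1/(ωC) = 470 Ω
Net reactance X = X_L − X_C = -353 Ω
Z = 2820 − j353 Ω
|Z| = √(2820² + 353²) = 2840 Ω
∠Z = arctan(-353/2820) = -7.13°

-7.13°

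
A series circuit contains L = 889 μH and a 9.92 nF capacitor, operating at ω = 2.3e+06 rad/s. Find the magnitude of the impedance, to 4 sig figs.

2001 Ω

X_L = ωL = 2045 Ω
X_C = 1/(ωC) = 43.83 Ω
Net reactance X = X_L − X_C = 2001 Ω
Z = j2001 Ω
|Z| = √(0² + 2001²) = 2001 Ω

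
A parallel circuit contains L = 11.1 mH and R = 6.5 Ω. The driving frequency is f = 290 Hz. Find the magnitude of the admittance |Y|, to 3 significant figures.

162 mS

ω = 2πf = 1822 rad/s
X_L = ωL = 20.2 Ω
Parallel: admittances add. Y = 1/R + 1/(jωL)
Y = (0.154 − j0.0494) S
|Y| = 0.162 S → |Z| = 1/|Y| = 6.19 Ω, ∠Z = −∠Y = 17.8°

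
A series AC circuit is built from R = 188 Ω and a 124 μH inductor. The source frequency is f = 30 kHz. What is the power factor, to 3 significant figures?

ω = 2πf = 188500 rad/s
X_L = ωL = 23.4 Ω
Z = 188 + j23.4 Ω
|Z| = √(188² + 23.4²) = 189 Ω
∠Z = arctan(23.4/188) = 7.09°
cos φ = cos(7.09°) = 0.992

0.992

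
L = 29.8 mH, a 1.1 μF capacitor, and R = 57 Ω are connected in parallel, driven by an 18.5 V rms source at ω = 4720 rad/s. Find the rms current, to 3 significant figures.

X_L = ωL = 141 Ω
X_C = 1/(ωC) = 193 Ω
Parallel: admittances add. Y = 1/R + 1/(jωL) + jωC
Y = (0.0175 − j0.00192) S
|Y| = 0.0176 S → |Z| = 1/|Y| = 56.7 Ω, ∠Z = −∠Y = 6.24°
I = V/|Z| = 18.5/56.7 = 326 mA

326 mA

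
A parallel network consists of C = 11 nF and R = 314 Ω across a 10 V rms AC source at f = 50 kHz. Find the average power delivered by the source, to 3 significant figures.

ω = 2πf = 314200 rad/s
X_C = 1/(ωC) = 289 Ω
Parallel: admittances add. Y = 1/R + jωC
Y = (0.00318 + j0.00346) S
|Y| = 0.00470 S → |Z| = 1/|Y| = 213 Ω, ∠Z = −∠Y = -47.3°
I = V/|Z| = 47.0 mA
P = VI cos φ = 10 × 0.0470 × cos(-47.3°) = 318 mW

318 mW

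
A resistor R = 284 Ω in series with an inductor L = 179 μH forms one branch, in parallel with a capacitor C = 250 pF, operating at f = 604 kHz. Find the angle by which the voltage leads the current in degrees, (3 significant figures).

30.2°

ω = 2πf = 3.795e+06 rad/s
X_L = ωL = 679 Ω
X_C = 1/(ωC) = 1050 Ω
Branch 1 (R+jX_L): Z₁ = 284 + j679 Ω, |Z₁| = 736 Ω
Branch 2 (−jX_C): Z₂ = −j1050 Ω
Parallel: Z = Z₁Z₂/(Z₁+Z₂), |Z| = 1650 Ω, ∠Z = 30.2°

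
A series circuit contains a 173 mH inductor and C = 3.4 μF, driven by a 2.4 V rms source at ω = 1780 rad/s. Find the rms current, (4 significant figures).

16.82 mA

X_L = ωL = 307.9 Ω
X_C = 1/(ωC) = 165.2 Ω
Net reactance X = X_L − X_C = 142.7 Ω
Z = j142.7 Ω
|Z| = √(0² + 142.7²) = 142.7 Ω
I = V/|Z| = 2.4/142.7 = 16.82 mA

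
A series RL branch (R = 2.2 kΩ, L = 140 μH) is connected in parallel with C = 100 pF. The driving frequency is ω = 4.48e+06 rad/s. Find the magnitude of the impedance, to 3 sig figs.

X_L = ωL = 627 Ω
X_C = 1/(ωC) = 2230 Ω
Branch 1 (R+jX_L): Z₁ = 2200 + j627 Ω, |Z₁| = 2290 Ω
Branch 2 (−jX_C): Z₂ = −j2230 Ω
Parallel: Z = Z₁Z₂/(Z₁+Z₂), |Z| = 1880 Ω, ∠Z = -38.0°

1880 Ω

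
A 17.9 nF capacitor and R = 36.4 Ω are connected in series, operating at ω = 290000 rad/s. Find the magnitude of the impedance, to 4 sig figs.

X_C = 1/(ωC) = 192.6 Ω
Z = 36.40 − j192.6 Ω
|Z| = √(36.40² + 192.6²) = 196.0 Ω

196.0 Ω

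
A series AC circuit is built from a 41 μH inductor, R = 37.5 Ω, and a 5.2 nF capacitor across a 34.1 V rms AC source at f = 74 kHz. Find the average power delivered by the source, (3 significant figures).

278 mW

ω = 2πf = 465000 rad/s
X_L = ωL = 19.1 Ω
X_C = 1/(ωC) = 414 Ω
Net reactance X = X_L − X_C = -395 Ω
Z = 37.5 − j395 Ω
|Z| = √(37.5² + 395²) = 396 Ω
∠Z = arctan(-395/37.5) = -84.6°
I = V/|Z| = 86.0 mA
P = VI cos φ = 34.1 × 0.0860 × cos(-84.6°) = 278 mW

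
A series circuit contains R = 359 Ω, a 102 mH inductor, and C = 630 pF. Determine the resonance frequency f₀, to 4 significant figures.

19.85 kHz

ω₀ = 1/√(LC) = 1/√(0.102 × 6.3e-10) = 124700 rad/s
f₀ = ω₀/(2π) = 19.85 kHz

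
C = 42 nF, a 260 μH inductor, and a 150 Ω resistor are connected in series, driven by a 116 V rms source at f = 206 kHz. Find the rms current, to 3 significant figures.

ω = 2πf = 1.294e+06 rad/s
X_L = ωL = 337 Ω
X_C = 1/(ωC) = 18.4 Ω
Net reactance X = X_L − X_C = 318 Ω
Z = 150 + j318 Ω
|Z| = √(150² + 318²) = 352 Ω
I = V/|Z| = 116/352 = 330 mA

330 mA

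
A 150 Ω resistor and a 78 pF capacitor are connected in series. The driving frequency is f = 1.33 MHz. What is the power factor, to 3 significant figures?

0.0973

ω = 2πf = 8.357e+06 rad/s
X_C = 1/(ωC) = 1530 Ω
Z = 150 − j1530 Ω
|Z| = √(150² + 1530²) = 1540 Ω
∠Z = arctan(-1530/150) = -84.4°
cos φ = cos(-84.4°) = 0.0973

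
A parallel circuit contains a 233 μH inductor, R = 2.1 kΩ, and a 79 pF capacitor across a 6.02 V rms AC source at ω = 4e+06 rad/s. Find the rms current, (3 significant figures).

X_L = ωL = 932 Ω
X_C = 1/(ωC) = 3160 Ω
Parallel: admittances add. Y = 1/R + 1/(jωL) + jωC
Y = (0.000476 − j0.000757) S
|Y| = 0.000894 S → |Z| = 1/|Y| = 1120 Ω, ∠Z = −∠Y = 57.8°
I = V/|Z| = 6.02/1120 = 5.38 mA

5.38 mA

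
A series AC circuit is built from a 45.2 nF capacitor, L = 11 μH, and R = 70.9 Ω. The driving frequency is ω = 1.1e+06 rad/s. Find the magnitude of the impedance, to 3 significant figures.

X_L = ωL = 12.1 Ω
X_C = 1/(ωC) = 20.1 Ω
Net reactance X = X_L − X_C = -8.01 Ω
Z = 70.9 − j8.01 Ω
|Z| = √(70.9² + 8.01²) = 71.4 Ω

71.4 Ω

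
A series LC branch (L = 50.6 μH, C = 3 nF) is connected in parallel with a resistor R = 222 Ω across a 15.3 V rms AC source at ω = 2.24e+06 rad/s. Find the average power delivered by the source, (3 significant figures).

X_L = ωL = 113 Ω
X_C = 1/(ωC) = 149 Ω
Branch 1: Z₁ = R = 222 Ω
Branch 2 (series LC): Z₂ = j(X_L − X_C) = −j35.5 Ω
Parallel: Z = Z₁Z₂/(Z₁+Z₂), |Z| = 35.0 Ω, ∠Z = -80.9°
I = V/|Z| = 437 mA
P = VI cos φ = 15.3 × 0.437 × cos(-80.9°) = 1.05 W

1.05 W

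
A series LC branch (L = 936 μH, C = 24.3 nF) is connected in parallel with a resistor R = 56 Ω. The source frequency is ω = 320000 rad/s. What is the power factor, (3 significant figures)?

X_L = ωL = 300 Ω
X_C = 1/(ωC) = 129 Ω
Branch 1: Z₁ = R = 56.0 Ω
Branch 2 (series LC): Z₂ = j(X_L − X_C) = j171 Ω
Parallel: Z = Z₁Z₂/(Z₁+Z₂), |Z| = 53.2 Ω, ∠Z = 18.1°
cos φ = cos(18.1°) = 0.950

0.950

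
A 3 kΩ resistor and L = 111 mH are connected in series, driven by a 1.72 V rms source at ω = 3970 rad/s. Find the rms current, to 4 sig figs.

X_L = ωL = 440.7 Ω
Z = 3000 + j440.7 Ω
|Z| = √(3000² + 440.7²) = 3032 Ω
I = V/|Z| = 1.72/3032 = 567.2 μA

567.2 μA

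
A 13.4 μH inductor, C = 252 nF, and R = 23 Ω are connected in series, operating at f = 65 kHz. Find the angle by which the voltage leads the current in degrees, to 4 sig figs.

-10.45°

ω = 2πf = 408400 rad/s
X_L = ωL = 5.473 Ω
X_C = 1/(ωC) = 9.716 Ω
Net reactance X = X_L − X_C = -4.244 Ω
Z = 23.00 − j4.244 Ω
|Z| = √(23.00² + 4.244²) = 23.39 Ω
∠Z = arctan(-4.244/23.00) = -10.45°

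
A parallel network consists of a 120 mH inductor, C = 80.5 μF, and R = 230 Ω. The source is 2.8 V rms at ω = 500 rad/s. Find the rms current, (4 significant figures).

67.15 mA

X_L = ωL = 60.00 Ω
X_C = 1/(ωC) = 24.84 Ω
Parallel: admittances add. Y = 1/R + 1/(jωL) + jωC
Y = (0.004348 + j0.02358) S
|Y| = 0.02398 S → |Z| = 1/|Y| = 41.70 Ω, ∠Z = −∠Y = -79.55°
I = V/|Z| = 2.8/41.70 = 67.15 mA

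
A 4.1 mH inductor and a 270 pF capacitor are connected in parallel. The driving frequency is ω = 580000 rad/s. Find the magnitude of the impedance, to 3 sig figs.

3790 Ω

X_L = ωL = 2380 Ω
X_C = 1/(ωC) = 6390 Ω
Parallel: admittances add. Y = 1/(jωL) + jωC
Y = (0 − j0.000264) S
|Y| = 0.000264 S → |Z| = 1/|Y| = 3790 Ω, ∠Z = −∠Y = 90.0°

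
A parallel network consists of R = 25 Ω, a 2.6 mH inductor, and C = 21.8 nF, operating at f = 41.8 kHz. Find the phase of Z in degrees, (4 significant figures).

-6.081°

ω = 2πf = 262600 rad/s
X_L = ωL = 682.9 Ω
X_C = 1/(ωC) = 174.7 Ω
Parallel: admittances add. Y = 1/R + 1/(jωL) + jωC
Y = (0.04000 + j0.004261) S
|Y| = 0.04023 S → |Z| = 1/|Y| = 24.86 Ω, ∠Z = −∠Y = -6.081°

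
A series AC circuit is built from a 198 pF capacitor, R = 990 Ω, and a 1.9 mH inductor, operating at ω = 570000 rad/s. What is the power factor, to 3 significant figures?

0.126

X_L = ωL = 1080 Ω
X_C = 1/(ωC) = 8860 Ω
Net reactance X = X_L − X_C = -7780 Ω
Z = 990 − j7780 Ω
|Z| = √(990² + 7780²) = 7840 Ω
∠Z = arctan(-7780/990) = -82.7°
cos φ = cos(-82.7°) = 0.126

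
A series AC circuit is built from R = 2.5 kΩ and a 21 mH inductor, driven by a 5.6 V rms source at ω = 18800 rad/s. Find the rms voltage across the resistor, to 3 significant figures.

X_L = ωL = 395 Ω
Z = 2500 + j395 Ω
|Z| = √(2500² + 395²) = 2530 Ω
I = V/|Z| = 2.21 mA
V_R = I·|Z_R| = 0.00221 × 2500 = 5.53 V

5.53 V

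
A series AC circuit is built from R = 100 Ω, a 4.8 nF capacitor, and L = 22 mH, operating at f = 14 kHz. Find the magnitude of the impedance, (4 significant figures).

444.5 Ω

ω = 2πf = 87960 rad/s
X_L = ωL = 1935 Ω
X_C = 1/(ωC) = 2368 Ω
Net reactance X = X_L − X_C = -433.2 Ω
Z = 100.0 − j433.2 Ω
|Z| = √(100.0² + 433.2²) = 444.5 Ω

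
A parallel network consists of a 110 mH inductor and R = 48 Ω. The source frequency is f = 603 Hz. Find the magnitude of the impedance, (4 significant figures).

47.68 Ω

ω = 2πf = 3789 rad/s
X_L = ωL = 416.8 Ω
Parallel: admittances add. Y = 1/R + 1/(jωL)
Y = (0.02083 − j0.002399) S
|Y| = 0.02097 S → |Z| = 1/|Y| = 47.68 Ω, ∠Z = −∠Y = 6.570°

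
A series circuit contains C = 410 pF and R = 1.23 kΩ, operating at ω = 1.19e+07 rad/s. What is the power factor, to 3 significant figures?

X_C = 1/(ωC) = 205 Ω
Z = 1230 − j205 Ω
|Z| = √(1230² + 205²) = 1250 Ω
∠Z = arctan(-205/1230) = -9.46°
cos φ = cos(-9.46°) = 0.986

0.986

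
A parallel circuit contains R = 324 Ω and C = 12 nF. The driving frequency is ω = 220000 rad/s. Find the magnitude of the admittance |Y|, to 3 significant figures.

4.06 mS

X_C = 1/(ωC) = 379 Ω
Parallel: admittances add. Y = 1/R + jωC
Y = (0.00309 + j0.00264) S
|Y| = 0.00406 S → |Z| = 1/|Y| = 246 Ω, ∠Z = −∠Y = -40.5°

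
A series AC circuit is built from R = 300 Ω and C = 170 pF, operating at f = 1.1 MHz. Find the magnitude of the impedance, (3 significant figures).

902 Ω

ω = 2πf = 6.912e+06 rad/s
X_C = 1/(ωC) = 851 Ω
Z = 300 − j851 Ω
|Z| = √(300² + 851²) = 902 Ω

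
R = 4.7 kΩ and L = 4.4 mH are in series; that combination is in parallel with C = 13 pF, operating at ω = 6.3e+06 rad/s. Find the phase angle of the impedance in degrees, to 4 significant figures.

-82.76°

X_L = ωL = 27720 Ω
X_C = 1/(ωC) = 12210 Ω
Branch 1 (R+jX_L): Z₁ = 4700 + j27720 Ω, |Z₁| = 28120 Ω
Branch 2 (−jX_C): Z₂ = −j12210 Ω
Parallel: Z = Z₁Z₂/(Z₁+Z₂), |Z| = 21180 Ω, ∠Z = -82.76°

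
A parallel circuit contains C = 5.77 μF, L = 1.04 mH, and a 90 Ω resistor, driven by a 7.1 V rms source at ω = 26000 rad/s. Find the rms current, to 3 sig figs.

X_L = ωL = 27.0 Ω
X_C = 1/(ωC) = 6.67 Ω
Parallel: admittances add. Y = 1/R + 1/(jωL) + jωC
Y = (0.0111 + j0.113) S
|Y| = 0.114 S → |Z| = 1/|Y| = 8.80 Ω, ∠Z = −∠Y = -84.4°
I = V/|Z| = 7.1/8.80 = 806 mA

806 mA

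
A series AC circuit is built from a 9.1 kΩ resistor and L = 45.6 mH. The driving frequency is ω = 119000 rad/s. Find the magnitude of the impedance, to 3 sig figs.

X_L = ωL = 5430 Ω
Z = 9100 + j5430 Ω
|Z| = √(9100² + 5430²) = 10600 Ω

10600 Ω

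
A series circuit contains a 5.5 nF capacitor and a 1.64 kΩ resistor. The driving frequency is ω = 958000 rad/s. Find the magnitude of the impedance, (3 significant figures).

X_C = 1/(ωC) = 190 Ω
Z = 1640 − j190 Ω
|Z| = √(1640² + 190²) = 1650 Ω

1650 Ω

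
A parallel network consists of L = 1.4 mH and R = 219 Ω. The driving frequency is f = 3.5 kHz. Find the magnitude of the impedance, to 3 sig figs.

ω = 2πf = 21990 rad/s
X_L = ωL = 30.8 Ω
Parallel: admittances add. Y = 1/R + 1/(jωL)
Y = (0.00457 − j0.0325) S
|Y| = 0.0328 S → |Z| = 1/|Y| = 30.5 Ω, ∠Z = −∠Y = 82.0°

30.5 Ω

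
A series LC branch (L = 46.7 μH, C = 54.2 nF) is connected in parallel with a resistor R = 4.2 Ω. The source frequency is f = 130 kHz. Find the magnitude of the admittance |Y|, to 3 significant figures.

ω = 2πf = 816800 rad/s
X_L = ωL = 38.1 Ω
X_C = 1/(ωC) = 22.6 Ω
Branch 1: Z₁ = R = 4.20 Ω
Branch 2 (series LC): Z₂ = j(X_L − X_C) = j15.6 Ω
Parallel: Z = Z₁Z₂/(Z₁+Z₂), |Z| = 4.05 Ω, ∠Z = 15.1°
|Y| = 1/|Z| = 247 mS

247 mS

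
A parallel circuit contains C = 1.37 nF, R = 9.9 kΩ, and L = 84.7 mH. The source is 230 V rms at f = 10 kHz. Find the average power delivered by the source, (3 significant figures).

5.34 W

ω = 2πf = 62830 rad/s
X_L = ωL = 5320 Ω
X_C = 1/(ωC) = 11600 Ω
Parallel: admittances add. Y = 1/R + 1/(jωL) + jωC
Y = (0.000101 − j0.000102) S
|Y| = 0.000143 S → |Z| = 1/|Y| = 6970 Ω, ∠Z = −∠Y = 45.2°
I = V/|Z| = 33.0 mA
P = VI cos φ = 230 × 0.0330 × cos(45.2°) = 5.34 W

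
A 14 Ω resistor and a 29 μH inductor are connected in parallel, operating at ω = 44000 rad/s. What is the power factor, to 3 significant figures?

0.0908

X_L = ωL = 1.28 Ω
Parallel: admittances add. Y = 1/R + 1/(jωL)
Y = (0.0714 − j0.784) S
|Y| = 0.787 S → |Z| = 1/|Y| = 1.27 Ω, ∠Z = −∠Y = 84.8°
cos φ = cos(84.8°) = 0.0908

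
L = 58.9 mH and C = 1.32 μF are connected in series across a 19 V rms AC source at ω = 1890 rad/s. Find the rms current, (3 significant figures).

X_L = ωL = 111 Ω
X_C = 1/(ωC) = 401 Ω
Net reactance X = X_L − X_C = -290 Ω
Z = − j290 Ω
|Z| = √(0² + 290²) = 290 Ω
I = V/|Z| = 19/290 = 65.6 mA

65.6 mA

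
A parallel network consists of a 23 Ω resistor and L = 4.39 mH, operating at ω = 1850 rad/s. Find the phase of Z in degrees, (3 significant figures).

70.6°

X_L = ωL = 8.12 Ω
Parallel: admittances add. Y = 1/R + 1/(jωL)
Y = (0.0435 − j0.123) S
|Y| = 0.131 S → |Z| = 1/|Y| = 7.66 Ω, ∠Z = −∠Y = 70.6°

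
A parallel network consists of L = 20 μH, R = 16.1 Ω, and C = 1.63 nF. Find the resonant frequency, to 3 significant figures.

881 kHz

ω₀ = 1/√(LC) = 1/√(2e-05 × 1.63e-09) = 5.538e+06 rad/s
f₀ = ω₀/(2π) = 881 kHz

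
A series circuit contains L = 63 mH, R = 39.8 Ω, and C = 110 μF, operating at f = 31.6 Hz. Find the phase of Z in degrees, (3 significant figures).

ω = 2πf = 198.5 rad/s
X_L = ωL = 12.5 Ω
X_C = 1/(ωC) = 45.8 Ω
Net reactance X = X_L − X_C = -33.3 Ω
Z = 39.8 − j33.3 Ω
|Z| = √(39.8² + 33.3²) = 51.9 Ω
∠Z = arctan(-33.3/39.8) = -39.9°

-39.9°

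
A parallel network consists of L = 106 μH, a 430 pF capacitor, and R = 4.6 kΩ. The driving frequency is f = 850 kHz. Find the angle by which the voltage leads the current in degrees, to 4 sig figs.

-67.70°

ω = 2πf = 5.341e+06 rad/s
X_L = ωL = 566.1 Ω
X_C = 1/(ωC) = 435.4 Ω
Parallel: admittances add. Y = 1/R + 1/(jωL) + jωC
Y = (0.0002174 + j0.0005301) S
|Y| = 0.0005729 S → |Z| = 1/|Y| = 1745 Ω, ∠Z = −∠Y = -67.70°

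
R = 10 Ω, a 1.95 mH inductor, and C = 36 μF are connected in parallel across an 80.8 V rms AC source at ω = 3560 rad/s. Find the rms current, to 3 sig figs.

8.18 A

X_L = ωL = 6.94 Ω
X_C = 1/(ωC) = 7.80 Ω
Parallel: admittances add. Y = 1/R + 1/(jωL) + jωC
Y = (0.100 − j0.0159) S
|Y| = 0.101 S → |Z| = 1/|Y| = 9.88 Ω, ∠Z = −∠Y = 9.03°
I = V/|Z| = 80.8/9.88 = 8.18 A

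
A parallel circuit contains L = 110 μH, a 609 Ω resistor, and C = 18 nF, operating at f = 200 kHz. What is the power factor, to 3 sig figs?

0.106

ω = 2πf = 1.257e+06 rad/s
X_L = ωL = 138 Ω
X_C = 1/(ωC) = 44.2 Ω
Parallel: admittances add. Y = 1/R + 1/(jωL) + jωC
Y = (0.00164 + j0.0154) S
|Y| = 0.0155 S → |Z| = 1/|Y| = 64.6 Ω, ∠Z = −∠Y = -83.9°
cos φ = cos(-83.9°) = 0.106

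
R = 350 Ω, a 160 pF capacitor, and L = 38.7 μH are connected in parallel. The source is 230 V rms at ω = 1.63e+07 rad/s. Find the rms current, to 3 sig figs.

698 mA

X_L = ωL = 631 Ω
X_C = 1/(ωC) = 383 Ω
Parallel: admittances add. Y = 1/R + 1/(jωL) + jωC
Y = (0.00286 + j0.00102) S
|Y| = 0.00303 S → |Z| = 1/|Y| = 330 Ω, ∠Z = −∠Y = -19.7°
I = V/|Z| = 230/330 = 698 mA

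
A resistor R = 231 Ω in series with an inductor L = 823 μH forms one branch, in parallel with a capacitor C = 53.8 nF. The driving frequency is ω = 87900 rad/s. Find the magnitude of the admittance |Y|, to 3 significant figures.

5.27 mS

X_L = ωL = 72.3 Ω
X_C = 1/(ωC) = 211 Ω
Branch 1 (R+jX_L): Z₁ = 231 + j72.3 Ω, |Z₁| = 242 Ω
Branch 2 (−jX_C): Z₂ = −j211 Ω
Parallel: Z = Z₁Z₂/(Z₁+Z₂), |Z| = 190 Ω, ∠Z = -41.6°
|Y| = 1/|Z| = 5.27 mS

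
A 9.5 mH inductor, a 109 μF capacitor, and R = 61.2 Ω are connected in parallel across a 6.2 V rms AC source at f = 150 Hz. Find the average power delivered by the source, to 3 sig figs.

628 mW

ω = 2πf = 942.5 rad/s
X_L = ωL = 8.95 Ω
X_C = 1/(ωC) = 9.73 Ω
Parallel: admittances add. Y = 1/R + 1/(jωL) + jωC
Y = (0.0163 − j0.00896) S
|Y| = 0.0186 S → |Z| = 1/|Y| = 53.7 Ω, ∠Z = −∠Y = 28.7°
I = V/|Z| = 116 mA
P = VI cos φ = 6.2 × 0.116 × cos(28.7°) = 628 mW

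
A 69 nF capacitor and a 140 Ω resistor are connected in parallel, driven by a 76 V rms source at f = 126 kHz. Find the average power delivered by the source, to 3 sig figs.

41.3 W

ω = 2πf = 791700 rad/s
X_C = 1/(ωC) = 18.3 Ω
Parallel: admittances add. Y = 1/R + jωC
Y = (0.00714 + j0.0546) S
|Y| = 0.0551 S → |Z| = 1/|Y| = 18.2 Ω, ∠Z = −∠Y = -82.6°
I = V/|Z| = 4.19 A
P = VI cos φ = 76 × 4.19 × cos(-82.6°) = 41.3 W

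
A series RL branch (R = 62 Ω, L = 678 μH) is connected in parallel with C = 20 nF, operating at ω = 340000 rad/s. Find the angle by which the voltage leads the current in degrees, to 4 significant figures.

-68.45°

X_L = ωL = 230.5 Ω
X_C = 1/(ωC) = 147.1 Ω
Branch 1 (R+jX_L): Z₁ = 62.00 + j230.5 Ω, |Z₁| = 238.7 Ω
Branch 2 (−jX_C): Z₂ = −j147.1 Ω
Parallel: Z = Z₁Z₂/(Z₁+Z₂), |Z| = 337.6 Ω, ∠Z = -68.45°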